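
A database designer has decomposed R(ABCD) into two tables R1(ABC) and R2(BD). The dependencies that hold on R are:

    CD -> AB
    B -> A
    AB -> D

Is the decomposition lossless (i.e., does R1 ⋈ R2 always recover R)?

Yes

Common attributes: R1 ∩ R2 = {B}.
Closure of {B}: B → A applies, adding A; AB → D applies, adding D. So (B)⁺ = {ABD}.
This closure contains every attribute of R2, so R1 ∩ R2 → R2. The join is lossless.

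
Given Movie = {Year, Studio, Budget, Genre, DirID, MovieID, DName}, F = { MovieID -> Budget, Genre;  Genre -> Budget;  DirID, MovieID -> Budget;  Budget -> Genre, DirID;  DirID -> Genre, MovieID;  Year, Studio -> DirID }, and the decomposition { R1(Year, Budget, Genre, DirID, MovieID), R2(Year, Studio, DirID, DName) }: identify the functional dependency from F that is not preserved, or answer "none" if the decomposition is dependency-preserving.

none

MovieID → Budget, Genre lies within R1.
Genre → Budget lies within R1.
DirID, MovieID → Budget lies within R1.
Budget → Genre, DirID lies within R1.
DirID → Genre, MovieID lies within R1.
Year, Studio → DirID lies within R2.
Every dependency is enforceable on the fragments, so the decomposition is dependency-preserving.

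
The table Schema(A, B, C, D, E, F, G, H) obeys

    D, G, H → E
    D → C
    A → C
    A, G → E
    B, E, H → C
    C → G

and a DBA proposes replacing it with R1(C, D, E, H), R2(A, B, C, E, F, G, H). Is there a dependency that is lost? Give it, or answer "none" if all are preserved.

none

D, G, H → E: restricted closure across fragments reaches E.
D → C lies within R1.
A → C lies within R2.
A, G → E lies within R2.
B, E, H → C lies within R2.
C → G lies within R2.
Every dependency is enforceable on the fragments, so the decomposition is dependency-preserving.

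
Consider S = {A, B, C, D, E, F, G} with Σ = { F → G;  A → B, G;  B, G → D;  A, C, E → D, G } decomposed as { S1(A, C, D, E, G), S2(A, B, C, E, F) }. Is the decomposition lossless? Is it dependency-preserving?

Lossless test: (A, C, E)⁺ = {A, B, C, D, E, G}, which contains all of one fragment — lossless.
Dependency preservation: the restricted closure of {F} across the fragments never reaches {G}, so F → G cannot be enforced without a join — not preserved.

lossless but not dependency-preserving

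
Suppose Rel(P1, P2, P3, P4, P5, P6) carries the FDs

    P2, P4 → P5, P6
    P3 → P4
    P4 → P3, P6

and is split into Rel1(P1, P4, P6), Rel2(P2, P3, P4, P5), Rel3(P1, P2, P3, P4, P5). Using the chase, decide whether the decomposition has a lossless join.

Chase test. Columns are P1, P2, P3, P4, P5, P6; row i has aⱼ where attribute j ∈ Reli, else bᵢⱼ.
Initial tableau (one row per fragment):
  row 1: a1 b12 b13 a4 b15 a6
  row 2: b21 a2 a3 a4 a5 b26
  row 3: a1 a2 a3 a4 a5 b36
Rows 2 and 3 agree on P2, P4; apply P2, P4→P5, P6 and equate their P5, P6 entries.
Rows 1 and 2 agree on P4; apply P4→P3, P6 and equate their P3, P6 entries.
Row 3 is now all distinguished symbols — the join is lossless.

Yes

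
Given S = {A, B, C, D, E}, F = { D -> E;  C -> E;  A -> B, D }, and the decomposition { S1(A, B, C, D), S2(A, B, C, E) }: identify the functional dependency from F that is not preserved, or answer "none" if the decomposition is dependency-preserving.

D -> E

Check D → E: no single fragment contains all of {D, E}, and the restricted closure of {D} across the fragments never reaches {E}.
C → E is preserved.
A → B, D is preserved.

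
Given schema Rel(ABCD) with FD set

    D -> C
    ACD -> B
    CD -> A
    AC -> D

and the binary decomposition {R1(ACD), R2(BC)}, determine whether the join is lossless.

No

Common attributes: R1 ∩ R2 = {C}.
No dependency enlarges {C}, so (C)⁺ = {C}.
The closure contains neither all of R1 = {ACD} nor all of R2 = {BC}, so the common attributes are not a superkey of either fragment. The join is lossy.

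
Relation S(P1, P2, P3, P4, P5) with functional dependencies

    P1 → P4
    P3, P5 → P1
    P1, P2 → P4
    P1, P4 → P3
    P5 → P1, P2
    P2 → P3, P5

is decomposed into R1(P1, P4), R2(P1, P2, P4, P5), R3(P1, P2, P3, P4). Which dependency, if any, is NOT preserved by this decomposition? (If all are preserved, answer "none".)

P1 → P4 lies within R1.
P3, P5 → P1: restricted closure across fragments reaches P1.
P1, P2 → P4 lies within R2.
P1, P4 → P3 lies within R3.
P5 → P1, P2 lies within R2.
P2 → P3, P5: restricted closure across fragments reaches P3, P5.
Every dependency is enforceable on the fragments, so the decomposition is dependency-preserving.

none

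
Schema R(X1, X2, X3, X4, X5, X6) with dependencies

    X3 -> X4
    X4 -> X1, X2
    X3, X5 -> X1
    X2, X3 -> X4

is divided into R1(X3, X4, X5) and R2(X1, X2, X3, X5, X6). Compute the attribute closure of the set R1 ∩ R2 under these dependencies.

X1, X2, X3, X4, X5

R1 ∩ R2 = {X3, X5}.
X3 → X4 applies, adding X4
X4 → X1, X2 applies, adding X1, X2
Closure: {X1, X2, X3, X4, X5}.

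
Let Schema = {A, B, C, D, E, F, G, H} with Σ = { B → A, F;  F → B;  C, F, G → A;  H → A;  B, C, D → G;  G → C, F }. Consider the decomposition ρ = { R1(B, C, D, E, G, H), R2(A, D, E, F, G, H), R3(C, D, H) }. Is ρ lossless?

Yes

Chase test. Columns are A, B, C, D, E, F, G, H; row i has aⱼ where attribute j ∈ Ri, else bᵢⱼ.
Initial tableau (one row per fragment):
  row 1: b11 a2 a3 a4 a5 b16 a7 a8
  row 2: a1 b22 b23 a4 a5 a6 a7 a8
  row 3: b31 b32 a3 a4 b35 b36 b37 a8
Rows 1 and 2 agree on H; apply H→A and equate their A entries.
Rows 1 and 3 agree on H; apply H→A and equate their A entries.
Rows 1 and 2 agree on G; apply G→C, F and equate their C, F entries.
Rows 1 and 2 agree on F; apply F→B and equate their B entries.
Row 1 is now all distinguished symbols — the join is lossless.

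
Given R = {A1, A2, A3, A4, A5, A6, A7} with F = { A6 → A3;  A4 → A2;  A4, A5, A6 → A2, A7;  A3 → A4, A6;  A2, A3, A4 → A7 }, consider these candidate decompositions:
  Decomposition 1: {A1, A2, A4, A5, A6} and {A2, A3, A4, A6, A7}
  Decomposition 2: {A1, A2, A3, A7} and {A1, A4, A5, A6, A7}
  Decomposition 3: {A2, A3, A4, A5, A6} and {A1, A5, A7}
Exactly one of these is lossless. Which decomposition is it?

Decomposition 1

Decomposition 1: common = {A2, A4, A6}, closure = {A2, A3, A4, A6, A7} → lossless.
Decomposition 2: common = {A1, A7}, closure = {A1, A7} → lossy.
Decomposition 3: common = {A5}, closure = {A5} → lossy.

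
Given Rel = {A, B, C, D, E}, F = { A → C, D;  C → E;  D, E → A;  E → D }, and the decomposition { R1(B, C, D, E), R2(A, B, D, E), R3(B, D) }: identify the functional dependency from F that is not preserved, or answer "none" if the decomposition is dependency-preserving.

A → C, D: restricted closure across fragments reaches C, D.
C → E lies within R1.
D, E → A lies within R2.
E → D lies within R1.
Every dependency is enforceable on the fragments, so the decomposition is dependency-preserving.

none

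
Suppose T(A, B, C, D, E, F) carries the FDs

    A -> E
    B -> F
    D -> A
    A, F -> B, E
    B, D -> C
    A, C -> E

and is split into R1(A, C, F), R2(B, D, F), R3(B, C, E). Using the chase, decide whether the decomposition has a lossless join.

No

Chase test. Columns are A, B, C, D, E, F; row i has aⱼ where attribute j ∈ Ri, else bᵢⱼ.
Initial tableau (one row per fragment):
  row 1: a1 b12 a3 b14 b15 a6
  row 2: b21 a2 b23 a4 b25 a6
  row 3: b31 a2 a3 b34 a5 b36
Rows 2 and 3 agree on B; apply B→F and equate their F entries.
No row becomes fully distinguished — the join is lossy.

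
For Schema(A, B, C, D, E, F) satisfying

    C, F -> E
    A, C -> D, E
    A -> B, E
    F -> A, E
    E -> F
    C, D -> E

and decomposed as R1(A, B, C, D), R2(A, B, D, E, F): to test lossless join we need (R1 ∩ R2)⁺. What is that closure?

R1 ∩ R2 = {A, B, D}.
A → B, E applies, adding E
E → F applies, adding F
Closure: {A, B, D, E, F}.

A, B, D, E, F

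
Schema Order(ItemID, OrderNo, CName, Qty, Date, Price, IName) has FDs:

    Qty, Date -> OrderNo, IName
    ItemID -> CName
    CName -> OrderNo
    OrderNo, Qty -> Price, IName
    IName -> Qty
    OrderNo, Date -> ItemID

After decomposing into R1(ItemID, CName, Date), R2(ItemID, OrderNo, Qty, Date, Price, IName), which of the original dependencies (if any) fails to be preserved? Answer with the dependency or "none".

Check CName → OrderNo: no single fragment contains all of {OrderNo, CName}, and the restricted closure of {CName} across the fragments never reaches {OrderNo}.
Qty, Date → OrderNo, IName is preserved.
ItemID → CName is preserved.
OrderNo, Qty → Price, IName is preserved.
IName → Qty is preserved.
OrderNo, Date → ItemID is preserved.

CName -> OrderNo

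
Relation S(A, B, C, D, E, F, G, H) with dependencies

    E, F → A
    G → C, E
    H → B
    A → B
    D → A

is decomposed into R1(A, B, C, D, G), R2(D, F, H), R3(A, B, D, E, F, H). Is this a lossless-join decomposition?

No

Chase test. Columns are A, B, C, D, E, F, G, H; row i has aⱼ where attribute j ∈ Ri, else bᵢⱼ.
Initial tableau (one row per fragment):
  row 1: a1 a2 a3 a4 b15 b16 a7 b18
  row 2: b21 b22 b23 a4 b25 a6 b27 a8
  row 3: a1 a2 b33 a4 a5 a6 b37 a8
Rows 2 and 3 agree on H; apply H→B and equate their B entries.
Rows 1 and 2 agree on D; apply D→A and equate their A entries.
No row becomes fully distinguished — the join is lossy.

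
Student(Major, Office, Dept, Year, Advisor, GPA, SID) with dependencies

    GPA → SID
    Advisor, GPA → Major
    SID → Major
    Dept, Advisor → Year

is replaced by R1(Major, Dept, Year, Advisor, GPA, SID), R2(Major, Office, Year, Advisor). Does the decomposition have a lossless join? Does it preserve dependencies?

Lossless test: (Major, Year, Advisor)⁺ = {Major, Year, Advisor}, which is a superkey of neither fragment — lossy.
Dependency preservation: every FD's attributes lie within a single fragment, so each can be enforced locally — preserved.

lossy but dependency-preserving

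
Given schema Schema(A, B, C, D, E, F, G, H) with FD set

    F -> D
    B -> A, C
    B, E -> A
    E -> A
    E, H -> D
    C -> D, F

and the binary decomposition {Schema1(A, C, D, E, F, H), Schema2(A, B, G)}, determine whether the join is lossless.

Common attributes: Schema1 ∩ Schema2 = {A}.
No dependency enlarges {A}, so (A)⁺ = {A}.
The closure contains neither all of Schema1 = {A, C, D, E, F, H} nor all of Schema2 = {A, B, G}, so the common attributes are not a superkey of either fragment. The join is lossy.

No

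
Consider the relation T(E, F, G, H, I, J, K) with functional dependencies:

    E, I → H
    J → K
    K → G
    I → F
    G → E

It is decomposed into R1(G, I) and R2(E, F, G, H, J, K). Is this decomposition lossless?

Common attributes: R1 ∩ R2 = {G}.
Closure of {G}: G → E applies, adding E. So (G)⁺ = {E, G}.
The closure contains neither all of R1 = {G, I} nor all of R2 = {E, F, G, H, J, K}, so the common attributes are not a superkey of either fragment. The join is lossy.

No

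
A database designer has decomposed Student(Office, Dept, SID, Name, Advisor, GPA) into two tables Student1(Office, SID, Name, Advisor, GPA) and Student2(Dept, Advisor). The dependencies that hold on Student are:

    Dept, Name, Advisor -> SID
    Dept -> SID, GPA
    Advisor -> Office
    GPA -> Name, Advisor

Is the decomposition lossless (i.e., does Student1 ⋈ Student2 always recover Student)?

No

Common attributes: Student1 ∩ Student2 = {Advisor}.
Closure of {Advisor}: Advisor → Office applies, adding Office. So (Advisor)⁺ = {Office, Advisor}.
The closure contains neither all of Student1 = {Office, SID, Name, Advisor, GPA} nor all of Student2 = {Dept, Advisor}, so the common attributes are not a superkey of either fragment. The join is lossy.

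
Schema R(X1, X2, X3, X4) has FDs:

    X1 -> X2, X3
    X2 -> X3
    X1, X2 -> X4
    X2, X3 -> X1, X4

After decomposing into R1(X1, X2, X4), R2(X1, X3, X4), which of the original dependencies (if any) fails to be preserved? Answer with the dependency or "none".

X1 → X2, X3: restricted closure across fragments reaches X2, X3.
X2 → X3: restricted closure across fragments reaches X3.
X1, X2 → X4 lies within R1.
X2, X3 → X1, X4: restricted closure across fragments reaches X1, X4.
Every dependency is enforceable on the fragments, so the decomposition is dependency-preserving.

none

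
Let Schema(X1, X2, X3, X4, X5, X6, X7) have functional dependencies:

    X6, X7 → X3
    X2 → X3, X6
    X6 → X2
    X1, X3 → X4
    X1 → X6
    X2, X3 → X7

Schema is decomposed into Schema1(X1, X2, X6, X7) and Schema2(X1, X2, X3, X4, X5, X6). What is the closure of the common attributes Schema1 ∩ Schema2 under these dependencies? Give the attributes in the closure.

X1, X2, X3, X4, X6, X7

Schema1 ∩ Schema2 = {X1, X2, X6}.
X2 → X3, X6 applies, adding X3
X1, X3 → X4 applies, adding X4
X2, X3 → X7 applies, adding X7
Closure: {X1, X2, X3, X4, X6, X7}.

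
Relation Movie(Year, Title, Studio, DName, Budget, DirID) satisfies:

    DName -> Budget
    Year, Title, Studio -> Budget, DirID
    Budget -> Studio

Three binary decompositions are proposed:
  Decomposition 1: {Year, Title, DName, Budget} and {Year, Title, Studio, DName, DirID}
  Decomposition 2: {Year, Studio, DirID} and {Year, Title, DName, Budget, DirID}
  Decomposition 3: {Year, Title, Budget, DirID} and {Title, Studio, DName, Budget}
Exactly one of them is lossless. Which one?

Decomposition 1

Decomposition 1: common = {Year, Title, DName}, closure = {Year, Title, Studio, DName, Budget, DirID} → lossless.
Decomposition 2: common = {Year, DirID}, closure = {Year, DirID} → lossy.
Decomposition 3: common = {Title, Budget}, closure = {Title, Studio, Budget} → lossy.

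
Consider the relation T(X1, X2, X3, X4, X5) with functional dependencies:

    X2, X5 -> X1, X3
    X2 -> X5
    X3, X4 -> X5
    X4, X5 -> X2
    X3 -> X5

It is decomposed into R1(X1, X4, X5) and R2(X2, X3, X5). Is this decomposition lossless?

No

Common attributes: R1 ∩ R2 = {X5}.
No dependency enlarges {X5}, so (X5)⁺ = {X5}.
The closure contains neither all of R1 = {X1, X4, X5} nor all of R2 = {X2, X3, X5}, so the common attributes are not a superkey of either fragment. The join is lossy.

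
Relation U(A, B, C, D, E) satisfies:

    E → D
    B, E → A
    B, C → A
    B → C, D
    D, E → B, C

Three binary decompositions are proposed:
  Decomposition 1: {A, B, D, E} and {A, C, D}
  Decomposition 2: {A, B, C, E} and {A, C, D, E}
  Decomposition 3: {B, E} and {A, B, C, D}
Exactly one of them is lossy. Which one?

Decomposition 1: common = {A, D}, closure = {A, D} → lossy.
Decomposition 2: common = {A, C, E}, closure = {A, B, C, D, E} → lossless.
Decomposition 3: common = {B}, closure = {A, B, C, D} → lossless.

Decomposition 1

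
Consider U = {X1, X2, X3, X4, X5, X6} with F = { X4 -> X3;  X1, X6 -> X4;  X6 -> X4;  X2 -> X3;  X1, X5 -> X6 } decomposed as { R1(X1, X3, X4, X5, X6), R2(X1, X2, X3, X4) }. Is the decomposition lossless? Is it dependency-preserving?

Lossless test: (X1, X3, X4)⁺ = {X1, X3, X4}, which is a superkey of neither fragment — lossy.
Dependency preservation: every FD's attributes lie within a single fragment, so each can be enforced locally — preserved.

lossy but dependency-preserving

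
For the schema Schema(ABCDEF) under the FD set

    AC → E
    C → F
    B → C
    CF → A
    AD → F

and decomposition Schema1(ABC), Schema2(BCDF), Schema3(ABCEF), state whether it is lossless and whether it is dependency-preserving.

lossless but not dependency-preserving

Lossless test (chase): Rows 1 and 3 agree on AC; apply AC→E and equate their E entries. Rows 1 and 2 agree on C; apply C→F and equate their F entries. Rows 1 and 2 agree on CF; apply CF→A and equate their A entries. Rows 1 and 2 agree on AC; apply AC→E and equate their E entries. Row 2 is now all distinguished symbols — the join is lossless.
Dependency preservation: the restricted closure of {AD} across the fragments never reaches {F}, so AD → F cannot be enforced without a join — not preserved.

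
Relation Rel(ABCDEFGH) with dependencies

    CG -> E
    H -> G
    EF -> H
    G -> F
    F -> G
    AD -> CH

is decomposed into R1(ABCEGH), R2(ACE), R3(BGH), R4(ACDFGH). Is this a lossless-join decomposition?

No

Chase test. Columns are ABCDEFGH; row i has aⱼ where attribute j ∈ Ri, else bᵢⱼ.
Initial tableau (one row per fragment):
  row 1: a1 a2 a3 b14 a5 b16 a7 a8
  row 2: a1 b22 a3 b24 a5 b26 b27 b28
  row 3: b31 a2 b33 b34 b35 b36 a7 a8
  row 4: a1 b42 a3 a4 b45 a6 a7 a8
Rows 1 and 4 agree on CG; apply CG→E and equate their E entries.
Rows 1 and 3 agree on G; apply G→F and equate their F entries.
Rows 1 and 4 agree on G; apply G→F and equate their F entries.
No row becomes fully distinguished — the join is lossy.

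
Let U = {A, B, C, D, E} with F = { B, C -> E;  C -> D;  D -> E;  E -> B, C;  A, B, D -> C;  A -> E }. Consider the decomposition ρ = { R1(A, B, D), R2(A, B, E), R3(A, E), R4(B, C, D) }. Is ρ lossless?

Chase test. Columns are A, B, C, D, E; row i has aⱼ where attribute j ∈ Ri, else bᵢⱼ.
Initial tableau (one row per fragment):
  row 1: a1 a2 b13 a4 b15
  row 2: a1 a2 b23 b24 a5
  row 3: a1 b32 b33 b34 a5
  row 4: b41 a2 a3 a4 b45
Rows 1 and 4 agree on D; apply D→E and equate their E entries.
Rows 1 and 4 agree on E; apply E→B, C and equate their B, C entries.
Rows 2 and 3 agree on E; apply E→B, C and equate their B, C entries.
Rows 1 and 2 agree on A; apply A→E and equate their E entries.
Rows 2 and 3 agree on C; apply C→D and equate their D entries.
Rows 1 and 2 agree on E; apply E→B, C and equate their B, C entries.
Rows 1 and 2 agree on C; apply C→D and equate their D entries.
Row 1 is now all distinguished symbols — the join is lossless.

Yes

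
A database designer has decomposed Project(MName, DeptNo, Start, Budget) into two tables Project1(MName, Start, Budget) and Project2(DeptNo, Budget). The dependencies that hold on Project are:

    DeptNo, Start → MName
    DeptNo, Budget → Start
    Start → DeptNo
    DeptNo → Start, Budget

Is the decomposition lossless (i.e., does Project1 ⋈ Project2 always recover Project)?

No

Common attributes: Project1 ∩ Project2 = {Budget}.
No dependency enlarges {Budget}, so (Budget)⁺ = {Budget}.
The closure contains neither all of Project1 = {MName, Start, Budget} nor all of Project2 = {DeptNo, Budget}, so the common attributes are not a superkey of either fragment. The join is lossy.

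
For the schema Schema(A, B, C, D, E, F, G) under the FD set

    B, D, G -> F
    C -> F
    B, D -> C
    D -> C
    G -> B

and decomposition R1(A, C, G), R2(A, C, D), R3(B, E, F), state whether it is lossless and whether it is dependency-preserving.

lossy and not dependency-preserving

Lossless test (chase): Rows 1 and 2 agree on C; apply C→F and equate their F entries. No row becomes fully distinguished — the join is lossy.
Dependency preservation: the restricted closure of {B, D, G} across the fragments never reaches {F}, so B, D, G → F cannot be enforced without a join — not preserved.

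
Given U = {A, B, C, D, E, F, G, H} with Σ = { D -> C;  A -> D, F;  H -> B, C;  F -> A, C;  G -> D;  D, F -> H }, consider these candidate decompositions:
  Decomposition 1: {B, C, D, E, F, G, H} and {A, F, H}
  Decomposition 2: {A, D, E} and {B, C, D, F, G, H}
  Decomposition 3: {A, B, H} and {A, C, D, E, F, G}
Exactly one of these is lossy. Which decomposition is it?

Decomposition 1: common = {F, H}, closure = {A, B, C, D, F, H} → lossless.
Decomposition 2: common = {D}, closure = {C, D} → lossy.
Decomposition 3: common = {A}, closure = {A, B, C, D, F, H} → lossless.

Decomposition 2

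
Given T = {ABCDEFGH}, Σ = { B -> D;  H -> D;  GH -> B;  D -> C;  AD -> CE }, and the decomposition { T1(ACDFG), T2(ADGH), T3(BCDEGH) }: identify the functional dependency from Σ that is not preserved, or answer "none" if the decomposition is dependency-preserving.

AD -> CE

Check AD → CE: no single fragment contains all of {ACDE}, and the restricted closure of {AD} across the fragments never reaches {CE}.
B → D is preserved.
H → D is preserved.
GH → B is preserved.
D → C is preserved.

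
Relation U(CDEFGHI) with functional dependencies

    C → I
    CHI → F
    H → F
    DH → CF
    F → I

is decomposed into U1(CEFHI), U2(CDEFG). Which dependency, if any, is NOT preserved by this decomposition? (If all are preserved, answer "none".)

DH → CF

Check DH → CF: no single fragment contains all of {CDFH}, and the restricted closure of {DH} across the fragments never reaches {CF}.
C → I is preserved.
CHI → F is preserved.
H → F is preserved.
F → I is preserved.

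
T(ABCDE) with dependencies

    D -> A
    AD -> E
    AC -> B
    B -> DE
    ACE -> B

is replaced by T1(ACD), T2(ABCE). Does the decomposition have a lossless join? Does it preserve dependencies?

lossless but not dependency-preserving

Lossless test: (AC)⁺ = {ABCDE}, which contains all of one fragment — lossless.
Dependency preservation: the restricted closure of {AD} across the fragments never reaches {E}, so AD → E cannot be enforced without a join — not preserved.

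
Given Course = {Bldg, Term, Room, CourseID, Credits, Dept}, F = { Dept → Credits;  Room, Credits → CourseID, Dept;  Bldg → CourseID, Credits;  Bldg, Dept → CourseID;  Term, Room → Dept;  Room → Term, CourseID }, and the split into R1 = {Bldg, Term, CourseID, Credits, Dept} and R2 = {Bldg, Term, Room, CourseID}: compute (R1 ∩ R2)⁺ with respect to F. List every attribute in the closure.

R1 ∩ R2 = {Bldg, Term, CourseID}.
Bldg → CourseID, Credits applies, adding Credits
Closure: {Bldg, Term, CourseID, Credits}.

Bldg, Term, CourseID, Credits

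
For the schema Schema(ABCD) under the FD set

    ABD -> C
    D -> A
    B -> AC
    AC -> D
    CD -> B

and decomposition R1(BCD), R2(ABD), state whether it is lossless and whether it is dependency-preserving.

Lossless test: (BD)⁺ = {ABCD}, which contains all of one fragment — lossless.
Dependency preservation: the restricted closure of {AC} across the fragments never reaches {D}, so AC → D cannot be enforced without a join — not preserved.

lossless but not dependency-preserving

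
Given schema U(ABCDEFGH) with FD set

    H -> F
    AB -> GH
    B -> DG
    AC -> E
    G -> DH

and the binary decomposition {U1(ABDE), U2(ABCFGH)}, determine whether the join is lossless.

No

Common attributes: U1 ∩ U2 = {AB}.
Closure of {AB}: AB → GH applies, adding GH; B → DG applies, adding D; H → F applies, adding F. So (AB)⁺ = {ABDFGH}.
The closure contains neither all of U1 = {ABDE} nor all of U2 = {ABCFGH}, so the common attributes are not a superkey of either fragment. The join is lossy.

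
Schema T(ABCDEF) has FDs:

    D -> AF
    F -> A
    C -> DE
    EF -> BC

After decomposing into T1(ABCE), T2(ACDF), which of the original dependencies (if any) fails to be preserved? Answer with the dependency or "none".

Check EF → BC: no single fragment contains all of {BCEF}, and the restricted closure of {EF} across the fragments never reaches {BC}.
D → AF is preserved.
F → A is preserved.
C → DE is preserved.

EF -> BC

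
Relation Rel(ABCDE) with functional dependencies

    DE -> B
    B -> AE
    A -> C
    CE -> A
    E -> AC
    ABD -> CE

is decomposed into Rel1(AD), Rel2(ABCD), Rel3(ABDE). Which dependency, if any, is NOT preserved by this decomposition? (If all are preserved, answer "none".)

none

DE → B lies within Rel3.
B → AE lies within Rel3.
A → C lies within Rel2.
CE → A: restricted closure across fragments reaches A.
E → AC: restricted closure across fragments reaches AC.
ABD → CE: restricted closure across fragments reaches CE.
Every dependency is enforceable on the fragments, so the decomposition is dependency-preserving.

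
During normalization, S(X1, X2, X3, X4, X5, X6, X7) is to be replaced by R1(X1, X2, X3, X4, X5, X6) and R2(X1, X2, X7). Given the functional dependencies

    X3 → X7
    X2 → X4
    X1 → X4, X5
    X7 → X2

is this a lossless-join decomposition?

No

Common attributes: R1 ∩ R2 = {X1, X2}.
Closure of {X1, X2}: X2 → X4 applies, adding X4; X1 → X4, X5 applies, adding X5. So (X1, X2)⁺ = {X1, X2, X4, X5}.
The closure contains neither all of R1 = {X1, X2, X3, X4, X5, X6} nor all of R2 = {X1, X2, X7}, so the common attributes are not a superkey of either fragment. The join is lossy.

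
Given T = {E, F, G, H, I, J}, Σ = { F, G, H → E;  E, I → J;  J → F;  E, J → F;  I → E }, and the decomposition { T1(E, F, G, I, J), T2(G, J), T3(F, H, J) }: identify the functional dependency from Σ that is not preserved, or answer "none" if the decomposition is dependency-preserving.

F, G, H → E

Check F, G, H → E: no single fragment contains all of {E, F, G, H}, and the restricted closure of {F, G, H} across the fragments never reaches {E}.
E, I → J is preserved.
J → F is preserved.
E, J → F is preserved.
I → E is preserved.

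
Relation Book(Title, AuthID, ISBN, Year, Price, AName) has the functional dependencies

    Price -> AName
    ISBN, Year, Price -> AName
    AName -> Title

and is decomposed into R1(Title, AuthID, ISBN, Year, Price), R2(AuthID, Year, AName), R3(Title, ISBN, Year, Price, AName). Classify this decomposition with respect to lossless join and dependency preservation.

lossless and dependency-preserving

Lossless test (chase): Rows 1 and 3 agree on Price; apply Price→AName and equate their AName entries. Rows 1 and 2 agree on AName; apply AName→Title and equate their Title entries. Row 1 is now all distinguished symbols — the join is lossless.
Dependency preservation: every FD's attributes lie within a single fragment, so each can be enforced locally — preserved.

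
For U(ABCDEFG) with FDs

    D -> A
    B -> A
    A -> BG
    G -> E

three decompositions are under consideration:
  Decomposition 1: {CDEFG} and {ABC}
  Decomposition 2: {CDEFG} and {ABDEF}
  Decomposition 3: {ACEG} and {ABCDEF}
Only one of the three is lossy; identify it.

Decomposition 1

Decomposition 1: common = {C}, closure = {C} → lossy.
Decomposition 2: common = {DEF}, closure = {ABDEFG} → lossless.
Decomposition 3: common = {ACE}, closure = {ABCEG} → lossless.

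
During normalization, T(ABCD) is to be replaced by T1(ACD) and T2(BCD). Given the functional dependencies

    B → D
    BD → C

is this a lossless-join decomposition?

No

Common attributes: T1 ∩ T2 = {CD}.
No dependency enlarges {CD}, so (CD)⁺ = {CD}.
The closure contains neither all of T1 = {ACD} nor all of T2 = {BCD}, so the common attributes are not a superkey of either fragment. The join is lossy.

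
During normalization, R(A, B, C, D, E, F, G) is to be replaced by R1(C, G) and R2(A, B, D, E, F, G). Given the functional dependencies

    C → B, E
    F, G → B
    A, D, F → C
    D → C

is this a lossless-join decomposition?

No

Common attributes: R1 ∩ R2 = {G}.
No dependency enlarges {G}, so (G)⁺ = {G}.
The closure contains neither all of R1 = {C, G} nor all of R2 = {A, B, D, E, F, G}, so the common attributes are not a superkey of either fragment. The join is lossy.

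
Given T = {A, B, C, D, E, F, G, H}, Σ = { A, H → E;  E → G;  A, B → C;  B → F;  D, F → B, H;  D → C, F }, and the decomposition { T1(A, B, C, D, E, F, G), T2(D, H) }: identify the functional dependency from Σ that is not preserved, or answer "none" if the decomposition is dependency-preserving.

Check A, H → E: no single fragment contains all of {A, E, H}, and the restricted closure of {A, H} across the fragments never reaches {E}.
E → G is preserved.
A, B → C is preserved.
B → F is preserved.
D, F → B, H is preserved.
D → C, F is preserved.

A, H → E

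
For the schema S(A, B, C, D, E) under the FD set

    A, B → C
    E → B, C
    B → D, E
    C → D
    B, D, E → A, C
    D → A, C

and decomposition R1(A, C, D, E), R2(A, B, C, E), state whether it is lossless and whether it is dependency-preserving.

Lossless test: (A, C, E)⁺ = {A, B, C, D, E}, which contains all of one fragment — lossless.
Dependency preservation: B → D, E; B, D, E → A, C are not contained in any single fragment, but the restricted closure of each left-hand side across the fragments still reaches the right-hand side; the remaining FDs each lie inside some fragment. All dependencies are preserved.

lossless and dependency-preserving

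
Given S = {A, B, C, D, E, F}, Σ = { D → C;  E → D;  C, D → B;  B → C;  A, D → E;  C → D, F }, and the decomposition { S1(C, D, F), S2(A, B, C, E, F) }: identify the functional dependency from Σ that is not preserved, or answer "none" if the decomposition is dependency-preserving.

none

D → C lies within S1.
E → D: restricted closure across fragments reaches D.
C, D → B: restricted closure across fragments reaches B.
B → C lies within S2.
A, D → E: restricted closure across fragments reaches E.
C → D, F lies within S1.
Every dependency is enforceable on the fragments, so the decomposition is dependency-preserving.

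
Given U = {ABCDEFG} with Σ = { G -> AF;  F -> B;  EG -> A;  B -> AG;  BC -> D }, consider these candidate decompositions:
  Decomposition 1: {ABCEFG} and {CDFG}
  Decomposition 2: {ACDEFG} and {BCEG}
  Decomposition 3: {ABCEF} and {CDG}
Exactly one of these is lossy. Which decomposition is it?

Decomposition 3

Decomposition 1: common = {CFG}, closure = {ABCDFG} → lossless.
Decomposition 2: common = {CEG}, closure = {ABCDEFG} → lossless.
Decomposition 3: common = {C}, closure = {C} → lossy.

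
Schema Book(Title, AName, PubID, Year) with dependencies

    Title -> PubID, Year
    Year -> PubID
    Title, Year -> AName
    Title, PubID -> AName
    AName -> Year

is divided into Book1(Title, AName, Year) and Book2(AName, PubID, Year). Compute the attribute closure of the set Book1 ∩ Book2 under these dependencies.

AName, PubID, Year

Book1 ∩ Book2 = {AName, Year}.
Year → PubID applies, adding PubID
Closure: {AName, PubID, Year}.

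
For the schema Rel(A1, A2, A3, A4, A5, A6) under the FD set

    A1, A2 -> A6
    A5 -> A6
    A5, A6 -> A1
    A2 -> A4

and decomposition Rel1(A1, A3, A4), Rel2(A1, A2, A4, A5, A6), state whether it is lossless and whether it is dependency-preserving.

lossy but dependency-preserving

Lossless test: (A1, A4)⁺ = {A1, A4}, which is a superkey of neither fragment — lossy.
Dependency preservation: every FD's attributes lie within a single fragment, so each can be enforced locally — preserved.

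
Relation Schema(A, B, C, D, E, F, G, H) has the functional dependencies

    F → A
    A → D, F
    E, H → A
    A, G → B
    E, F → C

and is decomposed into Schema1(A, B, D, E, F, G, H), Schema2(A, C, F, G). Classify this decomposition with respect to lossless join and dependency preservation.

lossy and not dependency-preserving

Lossless test: (A, F, G)⁺ = {A, B, D, F, G}, which is a superkey of neither fragment — lossy.
Dependency preservation: the restricted closure of {E, F} across the fragments never reaches {C}, so E, F → C cannot be enforced without a join — not preserved.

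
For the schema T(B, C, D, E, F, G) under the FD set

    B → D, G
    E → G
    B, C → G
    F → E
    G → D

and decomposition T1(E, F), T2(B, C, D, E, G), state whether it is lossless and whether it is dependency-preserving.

Lossless test: (E)⁺ = {D, E, G}, which is a superkey of neither fragment — lossy.
Dependency preservation: every FD's attributes lie within a single fragment, so each can be enforced locally — preserved.

lossy but dependency-preserving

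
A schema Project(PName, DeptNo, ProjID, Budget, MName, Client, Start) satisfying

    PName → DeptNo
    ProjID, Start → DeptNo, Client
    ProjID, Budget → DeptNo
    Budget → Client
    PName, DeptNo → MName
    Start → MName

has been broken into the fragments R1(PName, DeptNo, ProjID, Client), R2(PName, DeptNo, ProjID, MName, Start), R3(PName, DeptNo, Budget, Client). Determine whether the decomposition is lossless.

Chase test. Columns are PName, DeptNo, ProjID, Budget, MName, Client, Start; row i has aⱼ where attribute j ∈ Ri, else bᵢⱼ.
Initial tableau (one row per fragment):
  row 1: a1 a2 a3 b14 b15 a6 b17
  row 2: a1 a2 a3 b24 a5 b26 a7
  row 3: a1 a2 b33 a4 b35 a6 b37
Rows 1 and 2 agree on PName, DeptNo; apply PName, DeptNo→MName and equate their MName entries.
Rows 1 and 3 agree on PName, DeptNo; apply PName, DeptNo→MName and equate their MName entries.
No row becomes fully distinguished — the join is lossy.

No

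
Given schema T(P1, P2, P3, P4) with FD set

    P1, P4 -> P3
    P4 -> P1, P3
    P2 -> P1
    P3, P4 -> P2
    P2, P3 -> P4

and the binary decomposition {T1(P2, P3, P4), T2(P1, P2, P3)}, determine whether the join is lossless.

Common attributes: T1 ∩ T2 = {P2, P3}.
Closure of {P2, P3}: P2 → P1 applies, adding P1; P2, P3 → P4 applies, adding P4. So (P2, P3)⁺ = {P1, P2, P3, P4}.
This closure contains every attribute of T1, so T1 ∩ T2 → T1. The join is lossless.

Yes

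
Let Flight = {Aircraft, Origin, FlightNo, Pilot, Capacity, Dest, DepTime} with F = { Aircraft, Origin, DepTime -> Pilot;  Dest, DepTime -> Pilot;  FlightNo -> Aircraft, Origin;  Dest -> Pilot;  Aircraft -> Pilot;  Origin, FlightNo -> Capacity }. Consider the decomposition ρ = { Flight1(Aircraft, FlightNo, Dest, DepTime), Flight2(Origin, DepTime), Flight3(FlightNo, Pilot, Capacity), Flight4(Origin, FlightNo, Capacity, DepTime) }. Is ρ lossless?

Chase test. Columns are Aircraft, Origin, FlightNo, Pilot, Capacity, Dest, DepTime; row i has aⱼ where attribute j ∈ Flighti, else bᵢⱼ.
Initial tableau (one row per fragment):
  row 1: a1 b12 a3 b14 b15 a6 a7
  row 2: b21 a2 b23 b24 b25 b26 a7
  row 3: b31 b32 a3 a4 a5 b36 b37
  row 4: b41 a2 a3 b44 a5 b46 a7
Rows 1 and 3 agree on FlightNo; apply FlightNo→Aircraft, Origin and equate their Aircraft, Origin entries.
Rows 1 and 4 agree on FlightNo; apply FlightNo→Aircraft, Origin and equate their Aircraft, Origin entries.
Rows 1 and 3 agree on Aircraft; apply Aircraft→Pilot and equate their Pilot entries.
Rows 1 and 4 agree on Aircraft; apply Aircraft→Pilot and equate their Pilot entries.
Rows 1 and 3 agree on Origin, FlightNo; apply Origin, FlightNo→Capacity and equate their Capacity entries.
Row 1 is now all distinguished symbols — the join is lossless.

Yes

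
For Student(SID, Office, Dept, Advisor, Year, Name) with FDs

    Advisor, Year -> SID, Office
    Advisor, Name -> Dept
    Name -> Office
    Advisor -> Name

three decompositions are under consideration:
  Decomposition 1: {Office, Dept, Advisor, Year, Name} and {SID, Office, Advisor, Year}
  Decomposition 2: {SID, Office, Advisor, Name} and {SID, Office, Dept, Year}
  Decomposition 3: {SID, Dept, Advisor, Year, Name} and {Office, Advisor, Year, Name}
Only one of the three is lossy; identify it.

Decomposition 2

Decomposition 1: common = {Office, Advisor, Year}, closure = {SID, Office, Dept, Advisor, Year, Name} → lossless.
Decomposition 2: common = {SID, Office}, closure = {SID, Office} → lossy.
Decomposition 3: common = {Advisor, Year, Name}, closure = {SID, Office, Dept, Advisor, Year, Name} → lossless.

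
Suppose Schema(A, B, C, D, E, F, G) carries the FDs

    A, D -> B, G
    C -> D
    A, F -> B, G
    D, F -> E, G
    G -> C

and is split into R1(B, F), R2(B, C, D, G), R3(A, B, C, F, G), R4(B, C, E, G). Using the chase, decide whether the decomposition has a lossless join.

No

Chase test. Columns are A, B, C, D, E, F, G; row i has aⱼ where attribute j ∈ Ri, else bᵢⱼ.
Initial tableau (one row per fragment):
  row 1: b11 a2 b13 b14 b15 a6 b17
  row 2: b21 a2 a3 a4 b25 b26 a7
  row 3: a1 a2 a3 b34 b35 a6 a7
  row 4: b41 a2 a3 b44 a5 b46 a7
Rows 2 and 3 agree on C; apply C→D and equate their D entries.
Rows 2 and 4 agree on C; apply C→D and equate their D entries.
No row becomes fully distinguished — the join is lossy.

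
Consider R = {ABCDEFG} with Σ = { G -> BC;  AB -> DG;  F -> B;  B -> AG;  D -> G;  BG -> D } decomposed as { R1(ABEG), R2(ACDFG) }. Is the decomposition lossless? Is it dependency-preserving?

Lossless test: (AG)⁺ = {ABCDG}, which is a superkey of neither fragment — lossy.
Dependency preservation: G → BC; AB → DG; F → B; BG → D are not contained in any single fragment, but the restricted closure of each left-hand side across the fragments still reaches the right-hand side; the remaining FDs each lie inside some fragment. All dependencies are preserved.

lossy but dependency-preserving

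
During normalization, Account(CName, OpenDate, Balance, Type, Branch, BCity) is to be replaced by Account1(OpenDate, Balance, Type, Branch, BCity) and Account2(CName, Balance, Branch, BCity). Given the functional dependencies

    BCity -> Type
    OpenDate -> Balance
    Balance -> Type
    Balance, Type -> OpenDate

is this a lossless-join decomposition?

Yes

Common attributes: Account1 ∩ Account2 = {Balance, Branch, BCity}.
Closure of {Balance, Branch, BCity}: BCity → Type applies, adding Type; Balance, Type → OpenDate applies, adding OpenDate. So (Balance, Branch, BCity)⁺ = {OpenDate, Balance, Type, Branch, BCity}.
This closure contains every attribute of Account1, so Account1 ∩ Account2 → Account1. The join is lossless.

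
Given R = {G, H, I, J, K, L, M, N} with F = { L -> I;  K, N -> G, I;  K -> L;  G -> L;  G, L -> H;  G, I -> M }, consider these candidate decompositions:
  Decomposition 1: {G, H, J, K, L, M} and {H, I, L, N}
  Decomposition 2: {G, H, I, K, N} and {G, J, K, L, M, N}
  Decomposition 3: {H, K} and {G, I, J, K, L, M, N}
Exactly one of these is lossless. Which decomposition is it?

Decomposition 2

Decomposition 1: common = {H, L}, closure = {H, I, L} → lossy.
Decomposition 2: common = {G, K, N}, closure = {G, H, I, K, L, M, N} → lossless.
Decomposition 3: common = {K}, closure = {I, K, L} → lossy.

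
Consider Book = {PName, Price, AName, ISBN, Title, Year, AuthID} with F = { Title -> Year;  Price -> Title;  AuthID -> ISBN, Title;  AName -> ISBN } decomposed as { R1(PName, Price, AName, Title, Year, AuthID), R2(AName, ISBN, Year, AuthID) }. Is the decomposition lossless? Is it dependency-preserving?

Lossless test: (AName, Year, AuthID)⁺ = {AName, ISBN, Title, Year, AuthID}, which contains all of one fragment — lossless.
Dependency preservation: AuthID → ISBN, Title is not contained in any single fragment, but the restricted closure of its left-hand side across the fragments still reaches the right-hand side; the remaining FDs each lie inside some fragment. All dependencies are preserved.

lossless and dependency-preserving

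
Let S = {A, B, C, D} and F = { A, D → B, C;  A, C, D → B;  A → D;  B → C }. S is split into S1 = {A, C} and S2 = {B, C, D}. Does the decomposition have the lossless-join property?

No

Common attributes: S1 ∩ S2 = {C}.
No dependency enlarges {C}, so (C)⁺ = {C}.
The closure contains neither all of S1 = {A, C} nor all of S2 = {B, C, D}, so the common attributes are not a superkey of either fragment. The join is lossy.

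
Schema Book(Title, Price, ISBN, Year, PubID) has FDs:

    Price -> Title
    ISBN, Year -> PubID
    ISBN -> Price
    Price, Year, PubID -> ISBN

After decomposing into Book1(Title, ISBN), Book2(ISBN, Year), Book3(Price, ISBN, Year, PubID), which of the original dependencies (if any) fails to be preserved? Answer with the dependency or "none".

Price -> Title

Check Price → Title: no single fragment contains all of {Title, Price}, and the restricted closure of {Price} across the fragments never reaches {Title}.
ISBN, Year → PubID is preserved.
ISBN → Price is preserved.
Price, Year, PubID → ISBN is preserved.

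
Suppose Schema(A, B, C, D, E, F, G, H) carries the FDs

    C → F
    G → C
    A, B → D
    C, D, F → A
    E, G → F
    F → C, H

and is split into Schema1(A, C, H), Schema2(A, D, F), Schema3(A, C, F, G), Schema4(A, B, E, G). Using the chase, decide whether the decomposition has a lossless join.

No

Chase test. Columns are A, B, C, D, E, F, G, H; row i has aⱼ where attribute j ∈ Schemai, else bᵢⱼ.
Initial tableau (one row per fragment):
  row 1: a1 b12 a3 b14 b15 b16 b17 a8
  row 2: a1 b22 b23 a4 b25 a6 b27 b28
  row 3: a1 b32 a3 b34 b35 a6 a7 b38
  row 4: a1 a2 b43 b44 a5 b46 a7 b48
Rows 1 and 3 agree on C; apply C→F and equate their F entries.
Rows 3 and 4 agree on G; apply G→C and equate their C entries.
Rows 1 and 2 agree on F; apply F→C, H and equate their C, H entries.
Rows 1 and 3 agree on F; apply F→C, H and equate their C, H entries.
Rows 1 and 4 agree on C; apply C→F and equate their F entries.
Rows 1 and 4 agree on F; apply F→C, H and equate their C, H entries.
No row becomes fully distinguished — the join is lossy.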